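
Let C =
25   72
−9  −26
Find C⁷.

tr C = −1 and det C = −2, so the characteristic polynomial is λ² − (−1)λ + (−2) with roots 1 and −2.
Eigenvectors give P = [[3, −8], [−1, 3]] with P⁻¹ = [[3, 8], [1, 3]], and C = P·diag(1, −2)·P⁻¹.
Then C⁷ = P·diag(1, −128)·P⁻¹ = [[3, 1024], [−1, −384]] · [[3, 8], [1, 3]] = [[1033, 3096], [−387, −1160]].

[[1033, 3096], [−387, −1160]]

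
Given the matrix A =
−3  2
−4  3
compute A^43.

[[−3, 2], [−4, 3]]

A² = I (check: tr A = 0 and det A = −1), so A^43 = A since 43 is odd.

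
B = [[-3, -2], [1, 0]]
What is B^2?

[[7, 6], [-3, -2]]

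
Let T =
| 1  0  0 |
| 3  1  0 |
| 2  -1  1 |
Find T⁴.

[[1, 0, 0], [12, 1, 0], [-10, -4, 1]]

T = I + N where N = [[0, 0, 0], [3, 0, 0], [2, -1, 0]] is strictly lower-triangular, so N³ = 0.
(I + N)⁴ = I + 4·N + 6·N² = [[1, 0, 0], [12, 1, 0], [-10, -4, 1]].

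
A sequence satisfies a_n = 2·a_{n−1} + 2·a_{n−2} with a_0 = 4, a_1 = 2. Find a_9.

12064

With companion matrix A = [[2, 2], [1, 0]], [a_n, a_{n−1}]ᵀ = A·[a_{n−1}, a_{n−2}]ᵀ, so [a_9, a_8]ᵀ = A⁸·[a_1, a_0]ᵀ.
A⁸ = [[2448, 1792], [896, 656]], giving [a_9, a_8]ᵀ = [[12064], [4416]].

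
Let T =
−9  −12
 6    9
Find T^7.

tr T = 0 and det T = −9, so the characteristic polynomial is λ² − (0)λ + (−9) with roots −3 and 3.
Eigenvectors give P = [[−2, 1], [1, −1]] with P⁻¹ = [[−1, −1], [−1, −2]], and T = P·diag(−3, 3)·P⁻¹.
Then T^7 = P·diag(−2187, 2187)·P⁻¹ = [[4374, 2187], [−2187, −2187]] · [[−1, −1], [−1, −2]] = [[−6561, −8748], [4374, 6561]].

[[−6561, −8748], [4374, 6561]]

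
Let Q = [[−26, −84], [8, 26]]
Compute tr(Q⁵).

tr Q = 0 and det Q = −4, so the characteristic polynomial is λ² − (0)λ + (−4) with roots 2 and −2.
Eigenvectors give P = [[−3, 7], [1, −2]] with P⁻¹ = [[2, 7], [1, 3]], and Q = P·diag(2, −2)·P⁻¹.
Then Q⁵ = P·diag(32, −32)·P⁻¹ = [[−96, −224], [32, 64]] · [[2, 7], [1, 3]] = [[−416, −1344], [128, 416]].

0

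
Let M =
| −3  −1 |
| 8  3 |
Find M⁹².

[[1, 0], [0, 1]]

M² = I (check: tr M = 0 and det M = −1), so M⁹² = I since 92 is even.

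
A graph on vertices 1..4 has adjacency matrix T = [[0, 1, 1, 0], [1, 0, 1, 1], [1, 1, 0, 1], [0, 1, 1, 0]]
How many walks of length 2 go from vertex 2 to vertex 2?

3

The number of length-2 walks from vertex 2 to vertex 2 is entry (2,2) of T^2, where T is the adjacency matrix.
T^2 = [[2, 1, 1, 2], [1, 3, 2, 1], [1, 2, 3, 1], [2, 1, 1, 2]]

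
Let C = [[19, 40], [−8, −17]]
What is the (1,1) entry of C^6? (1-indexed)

tr C = 2 and det C = −3, so the characteristic polynomial is λ² − (2)λ + (−3) with roots −1 and 3.
Eigenvectors give P = [[−2, 5], [1, −2]] with P⁻¹ = [[2, 5], [1, 2]], and C = P·diag(−1, 3)·P⁻¹.
Then C^6 = P·diag(1, 729)·P⁻¹ = [[−2, 3645], [1, −1458]] · [[2, 5], [1, 2]] = [[3641, 7280], [−1456, −2911]].

3641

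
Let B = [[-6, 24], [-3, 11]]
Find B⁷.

tr B = 5 and det B = 6, so the characteristic polynomial is λ² − (5)λ + (6) with roots 3 and 2.
Eigenvectors give P = [[-8, 3], [-3, 1]] with P⁻¹ = [[1, -3], [3, -8]], and B = P·diag(3, 2)·P⁻¹.
Then B⁷ = P·diag(2187, 128)·P⁻¹ = [[-17496, 384], [-6561, 128]] · [[1, -3], [3, -8]] = [[-16344, 49416], [-6177, 18659]].

[[-16344, 49416], [-6177, 18659]]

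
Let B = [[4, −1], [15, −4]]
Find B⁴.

B² = I (check: tr B = 0 and det B = −1), so B⁴ = I since 4 is even.

[[1, 0], [0, 1]]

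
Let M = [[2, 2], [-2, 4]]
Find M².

[[0, 12], [-12, 12]]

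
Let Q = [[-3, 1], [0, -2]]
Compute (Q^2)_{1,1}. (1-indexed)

9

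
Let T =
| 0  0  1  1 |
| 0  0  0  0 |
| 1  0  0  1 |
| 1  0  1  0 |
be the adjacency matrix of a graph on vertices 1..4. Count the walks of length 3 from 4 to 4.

2

The number of length-3 walks from vertex 4 to vertex 4 is entry (4,4) of T³, where T is the adjacency matrix.
T² = [[2, 0, 1, 1], [0, 0, 0, 0], [1, 0, 2, 1], [1, 0, 1, 2]]
T³ = [[2, 0, 3, 3], [0, 0, 0, 0], [3, 0, 2, 3], [3, 0, 3, 2]]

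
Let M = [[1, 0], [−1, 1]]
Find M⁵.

[[1, 0], [−5, 1]]

M = I + N where N = [[0, 0], [−1, 0]] is strictly lower-triangular, so N² = 0.
(I + N)⁵ = I + 5·N = [[1, 0], [−5, 1]].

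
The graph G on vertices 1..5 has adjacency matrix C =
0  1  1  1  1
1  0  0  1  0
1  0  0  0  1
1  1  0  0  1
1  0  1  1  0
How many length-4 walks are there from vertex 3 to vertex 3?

The number of length-4 walks from vertex 3 to vertex 3 is entry (3,3) of C⁴, where C is the adjacency matrix.
C² = [[4, 1, 1, 2, 2], [1, 2, 1, 1, 2], [1, 1, 2, 2, 1], [2, 1, 2, 3, 1], [2, 2, 1, 1, 3]]
C³ = [[6, 6, 6, 7, 7], [6, 2, 3, 5, 3], [6, 3, 2, 3, 5], [7, 5, 3, 4, 7], [7, 3, 5, 7, 4]]
C⁴ = [[26, 13, 13, 19, 19], [13, 11, 9, 11, 14], [13, 9, 11, 14, 11], [19, 11, 14, 19, 14], [19, 14, 11, 14, 19]]

11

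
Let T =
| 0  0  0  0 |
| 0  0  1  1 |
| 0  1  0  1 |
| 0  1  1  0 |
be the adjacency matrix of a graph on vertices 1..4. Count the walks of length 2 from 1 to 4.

The number of length-2 walks from vertex 1 to vertex 4 is entry (1,4) of T², where T is the adjacency matrix.
T² = [[0, 0, 0, 0], [0, 2, 1, 1], [0, 1, 2, 1], [0, 1, 1, 2]]

0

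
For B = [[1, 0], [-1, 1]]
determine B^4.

B = I + N where N = [[0, 0], [-1, 0]] is strictly lower-triangular, so N^2 = 0.
(I + N)^4 = I + 4·N = [[1, 0], [-4, 1]].

[[1, 0], [-4, 1]]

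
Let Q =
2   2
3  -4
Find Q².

[[10, -4], [-6, 22]]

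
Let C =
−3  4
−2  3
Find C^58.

[[1, 0], [0, 1]]

C² = I (check: tr C = 0 and det C = −1), so C^58 = I since 58 is even.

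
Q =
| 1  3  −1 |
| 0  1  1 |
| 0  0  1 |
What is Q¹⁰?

Q = I + N where N = [[0, 3, −1], [0, 0, 1], [0, 0, 0]] is strictly upper-triangular, so N³ = 0.
(I + N)¹⁰ = I + 10·N + 45·N² = [[1, 30, 125], [0, 1, 10], [0, 0, 1]].

[[1, 30, 125], [0, 1, 10], [0, 0, 1]]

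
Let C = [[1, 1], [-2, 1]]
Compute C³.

C² = [[-1, 2], [-4, -1]]
C³ = [[-5, 1], [-2, -5]]

[[-5, 1], [-2, -5]]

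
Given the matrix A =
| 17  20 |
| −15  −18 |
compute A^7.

tr A = −1 and det A = −6, so the characteristic polynomial is λ² − (−1)λ + (−6) with roots 2 and −3.
Eigenvectors give P = [[4, −1], [−3, 1]] with P⁻¹ = [[1, 1], [3, 4]], and A = P·diag(2, −3)·P⁻¹.
Then A^7 = P·diag(128, −2187)·P⁻¹ = [[512, 2187], [−384, −2187]] · [[1, 1], [3, 4]] = [[7073, 9260], [−6945, −9132]].

[[7073, 9260], [−6945, −9132]]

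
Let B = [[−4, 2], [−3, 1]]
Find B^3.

tr B = −3 and det B = 2, so the characteristic polynomial is λ² − (−3)λ + (2) with roots −2 and −1.
Eigenvectors give P = [[−1, −2], [−1, −3]] with P⁻¹ = [[−3, 2], [1, −1]], and B = P·diag(−2, −1)·P⁻¹.
Then B^3 = P·diag(−8, −1)·P⁻¹ = [[8, 2], [8, 3]] · [[−3, 2], [1, −1]] = [[−22, 14], [−21, 13]].

[[−22, 14], [−21, 13]]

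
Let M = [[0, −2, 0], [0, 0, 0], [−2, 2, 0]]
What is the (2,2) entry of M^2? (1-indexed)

0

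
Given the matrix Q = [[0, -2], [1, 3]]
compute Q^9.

tr Q = 3 and det Q = 2, so the characteristic polynomial is λ² − (3)λ + (2) with roots 2 and 1.
Eigenvectors give P = [[-1, 2], [1, -1]] with P⁻¹ = [[1, 2], [1, 1]], and Q = P·diag(2, 1)·P⁻¹.
Then Q^9 = P·diag(512, 1)·P⁻¹ = [[-512, 2], [512, -1]] · [[1, 2], [1, 1]] = [[-510, -1022], [511, 1023]].

[[-510, -1022], [511, 1023]]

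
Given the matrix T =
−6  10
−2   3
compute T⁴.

tr T = −3 and det T = 2, so the characteristic polynomial is λ² − (−3)λ + (2) with roots −1 and −2.
Eigenvectors give P = [[2, 5], [1, 2]] with P⁻¹ = [[−2, 5], [1, −2]], and T = P·diag(−1, −2)·P⁻¹.
Then T⁴ = P·diag(1, 16)·P⁻¹ = [[2, 80], [1, 32]] · [[−2, 5], [1, −2]] = [[76, −150], [30, −59]].

[[76, −150], [30, −59]]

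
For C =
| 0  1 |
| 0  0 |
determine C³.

[[0, 0], [0, 0]]

C is strictly triangular, hence nilpotent: C² = 0, so C³ = 0.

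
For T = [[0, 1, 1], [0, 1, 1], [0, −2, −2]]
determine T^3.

[[0, 1, 1], [0, 1, 1], [0, −2, −2]]

T^2 = [[0, −1, −1], [0, −1, −1], [0, 2, 2]]
T^3 = [[0, 1, 1], [0, 1, 1], [0, −2, −2]]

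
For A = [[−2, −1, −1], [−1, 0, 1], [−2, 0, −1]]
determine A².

[[7, 2, 2], [0, 1, 0], [6, 2, 3]]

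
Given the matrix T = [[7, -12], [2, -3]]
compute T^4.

tr T = 4 and det T = 3, so the characteristic polynomial is λ² − (4)λ + (3) with roots 3 and 1.
Eigenvectors give P = [[3, 2], [1, 1]] with P⁻¹ = [[1, -2], [-1, 3]], and T = P·diag(3, 1)·P⁻¹.
Then T^4 = P·diag(81, 1)·P⁻¹ = [[243, 2], [81, 1]] · [[1, -2], [-1, 3]] = [[241, -480], [80, -159]].

[[241, -480], [80, -159]]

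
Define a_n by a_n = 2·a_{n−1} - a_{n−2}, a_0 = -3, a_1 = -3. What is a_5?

With companion matrix M = [[2, -1], [1, 0]], [a_n, a_{n−1}]ᵀ = M·[a_{n−1}, a_{n−2}]ᵀ, so [a_5, a_4]ᵀ = M⁴·[a_1, a_0]ᵀ.
M⁴ = [[5, -4], [4, -3]], giving [a_5, a_4]ᵀ = [[-3], [-3]].

-3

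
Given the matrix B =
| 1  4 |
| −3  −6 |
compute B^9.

tr B = −5 and det B = 6, so the characteristic polynomial is λ² − (−5)λ + (6) with roots −3 and −2.
Eigenvectors give P = [[1, 4], [−1, −3]] with P⁻¹ = [[−3, −4], [1, 1]], and B = P·diag(−3, −2)·P⁻¹.
Then B^9 = P·diag(−19683, −512)·P⁻¹ = [[−19683, −2048], [19683, 1536]] · [[−3, −4], [1, 1]] = [[57001, 76684], [−57513, −77196]].

[[57001, 76684], [−57513, −77196]]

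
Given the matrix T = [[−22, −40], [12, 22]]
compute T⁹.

tr T = 0 and det T = −4, so the characteristic polynomial is λ² − (0)λ + (−4) with roots −2 and 2.
Eigenvectors give P = [[2, −5], [−1, 3]] with P⁻¹ = [[3, 5], [1, 2]], and T = P·diag(−2, 2)·P⁻¹.
Then T⁹ = P·diag(−512, 512)·P⁻¹ = [[−1024, −2560], [512, 1536]] · [[3, 5], [1, 2]] = [[−5632, −10240], [3072, 5632]].

[[−5632, −10240], [3072, 5632]]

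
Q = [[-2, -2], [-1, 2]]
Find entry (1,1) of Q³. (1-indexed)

-12

Q² = [[6, 0], [0, 6]]
Q³ = [[-12, -12], [-6, 12]]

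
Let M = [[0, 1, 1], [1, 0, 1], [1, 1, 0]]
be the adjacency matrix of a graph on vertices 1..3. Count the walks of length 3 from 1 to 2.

3

The number of length-3 walks from vertex 1 to vertex 2 is entry (1,2) of M³, where M is the adjacency matrix.
M² = [[2, 1, 1], [1, 2, 1], [1, 1, 2]]
M³ = [[2, 3, 3], [3, 2, 3], [3, 3, 2]]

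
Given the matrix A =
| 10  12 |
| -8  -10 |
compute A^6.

[[64, 0], [0, 64]]

tr A = 0 and det A = -4, so the characteristic polynomial is λ² − (0)λ + (-4) with roots 2 and -2.
Eigenvectors give P = [[3, -1], [-2, 1]] with P⁻¹ = [[1, 1], [2, 3]], and A = P·diag(2, -2)·P⁻¹.
Then A^6 = P·diag(64, 64)·P⁻¹ = [[192, -64], [-128, 64]] · [[1, 1], [2, 3]] = [[64, 0], [0, 64]].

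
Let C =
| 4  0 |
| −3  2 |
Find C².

[[16, 0], [−18, 4]]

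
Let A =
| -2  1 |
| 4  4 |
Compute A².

[[8, 2], [8, 20]]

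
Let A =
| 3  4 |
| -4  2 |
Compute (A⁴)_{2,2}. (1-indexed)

-256

A² = [[-7, 20], [-20, -12]]
A³ = [[-101, 12], [-12, -104]]
A⁴ = [[-351, -380], [380, -256]]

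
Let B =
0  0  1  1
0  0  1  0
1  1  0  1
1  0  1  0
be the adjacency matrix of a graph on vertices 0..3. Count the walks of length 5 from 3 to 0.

13

The number of length-5 walks from vertex 3 to vertex 0 is entry (3,0) of B⁵, where B is the adjacency matrix.
B² = [[2, 1, 1, 1], [1, 1, 0, 1], [1, 0, 3, 1], [1, 1, 1, 2]]
B³ = [[2, 1, 4, 3], [1, 0, 3, 1], [4, 3, 2, 4], [3, 1, 4, 2]]
B⁴ = [[7, 4, 6, 6], [4, 3, 2, 4], [6, 2, 11, 6], [6, 4, 6, 7]]
B⁵ = [[12, 6, 17, 13], [6, 2, 11, 6], [17, 11, 14, 17], [13, 6, 17, 12]]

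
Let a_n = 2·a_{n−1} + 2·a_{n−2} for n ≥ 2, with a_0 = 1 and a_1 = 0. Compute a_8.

656

With companion matrix T = [[2, 2], [1, 0]], [a_n, a_{n−1}]ᵀ = T·[a_{n−1}, a_{n−2}]ᵀ, so [a_8, a_7]ᵀ = T^7·[a_1, a_0]ᵀ.
T^7 = [[896, 656], [328, 240]], giving [a_8, a_7]ᵀ = [[656], [240]].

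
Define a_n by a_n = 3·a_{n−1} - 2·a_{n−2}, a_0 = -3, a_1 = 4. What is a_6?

438

With companion matrix C = [[3, -2], [1, 0]], [a_n, a_{n−1}]ᵀ = C·[a_{n−1}, a_{n−2}]ᵀ, so [a_6, a_5]ᵀ = C^5·[a_1, a_0]ᵀ.
C^5 = [[63, -62], [31, -30]], giving [a_6, a_5]ᵀ = [[438], [214]].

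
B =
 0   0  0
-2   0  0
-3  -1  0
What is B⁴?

B is strictly triangular, hence nilpotent: B³ = 0, so B⁴ = 0.

[[0, 0, 0], [0, 0, 0], [0, 0, 0]]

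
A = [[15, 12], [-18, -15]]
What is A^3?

tr A = 0 and det A = -9, so the characteristic polynomial is λ² − (0)λ + (-9) with roots -3 and 3.
Eigenvectors give P = [[-2, -1], [3, 1]] with P⁻¹ = [[1, 1], [-3, -2]], and A = P·diag(-3, 3)·P⁻¹.
Then A^3 = P·diag(-27, 27)·P⁻¹ = [[54, -27], [-81, 27]] · [[1, 1], [-3, -2]] = [[135, 108], [-162, -135]].

[[135, 108], [-162, -135]]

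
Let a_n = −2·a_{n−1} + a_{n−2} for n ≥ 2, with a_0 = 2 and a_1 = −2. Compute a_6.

With companion matrix Q = [[−2, 1], [1, 0]], [a_n, a_{n−1}]ᵀ = Q·[a_{n−1}, a_{n−2}]ᵀ, so [a_6, a_5]ᵀ = Q⁵·[a_1, a_0]ᵀ.
Q⁵ = [[−70, 29], [29, −12]], giving [a_6, a_5]ᵀ = [[198], [−82]].

198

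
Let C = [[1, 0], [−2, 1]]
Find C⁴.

[[1, 0], [−8, 1]]

C = I + N where N = [[0, 0], [−2, 0]] is strictly lower-triangular, so N² = 0.
(I + N)⁴ = I + 4·N = [[1, 0], [−8, 1]].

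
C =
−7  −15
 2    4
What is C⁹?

tr C = −3 and det C = 2, so the characteristic polynomial is λ² − (−3)λ + (2) with roots −1 and −2.
Eigenvectors give P = [[−5, −3], [2, 1]] with P⁻¹ = [[1, 3], [−2, −5]], and C = P·diag(−1, −2)·P⁻¹.
Then C⁹ = P·diag(−1, −512)·P⁻¹ = [[5, 1536], [−2, −512]] · [[1, 3], [−2, −5]] = [[−3067, −7665], [1022, 2554]].

[[−3067, −7665], [1022, 2554]]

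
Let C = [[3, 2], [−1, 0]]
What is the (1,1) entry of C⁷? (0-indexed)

tr C = 3 and det C = 2, so the characteristic polynomial is λ² − (3)λ + (2) with roots 1 and 2.
Eigenvectors give P = [[−1, 2], [1, −1]] with P⁻¹ = [[1, 2], [1, 1]], and C = P·diag(1, 2)·P⁻¹.
Then C⁷ = P·diag(1, 128)·P⁻¹ = [[−1, 256], [1, −128]] · [[1, 2], [1, 1]] = [[255, 254], [−127, −126]].

−126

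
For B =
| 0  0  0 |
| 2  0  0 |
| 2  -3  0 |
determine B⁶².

B is strictly triangular, hence nilpotent: B³ = 0, so B⁶² = 0.

[[0, 0, 0], [0, 0, 0], [0, 0, 0]]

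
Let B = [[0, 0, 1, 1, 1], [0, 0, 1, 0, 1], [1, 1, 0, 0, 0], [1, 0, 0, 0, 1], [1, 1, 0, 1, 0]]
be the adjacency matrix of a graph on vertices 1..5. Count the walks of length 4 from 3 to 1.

The number of length-4 walks from vertex 3 to vertex 1 is entry (3,1) of B⁴, where B is the adjacency matrix.
B² = [[3, 2, 0, 1, 1], [2, 2, 0, 1, 0], [0, 0, 2, 1, 2], [1, 1, 1, 2, 1], [1, 0, 2, 1, 3]]
B³ = [[2, 1, 5, 4, 6], [1, 0, 4, 2, 5], [5, 4, 0, 2, 1], [4, 2, 2, 2, 4], [6, 5, 1, 4, 2]]
B⁴ = [[15, 11, 3, 8, 7], [11, 9, 1, 6, 3], [3, 1, 9, 6, 11], [8, 6, 6, 8, 8], [7, 3, 11, 8, 15]]

3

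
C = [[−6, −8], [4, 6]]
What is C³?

[[−24, −32], [16, 24]]

tr C = 0 and det C = −4, so the characteristic polynomial is λ² − (0)λ + (−4) with roots −2 and 2.
Eigenvectors give P = [[−2, −1], [1, 1]] with P⁻¹ = [[−1, −1], [1, 2]], and C = P·diag(−2, 2)·P⁻¹.
Then C³ = P·diag(−8, 8)·P⁻¹ = [[16, −8], [−8, 8]] · [[−1, −1], [1, 2]] = [[−24, −32], [16, 24]].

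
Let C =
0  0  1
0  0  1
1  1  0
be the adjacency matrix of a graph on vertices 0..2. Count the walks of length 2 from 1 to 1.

1

The number of length-2 walks from vertex 1 to vertex 1 is entry (1,1) of C², where C is the adjacency matrix.
C² = [[1, 1, 0], [1, 1, 0], [0, 0, 2]]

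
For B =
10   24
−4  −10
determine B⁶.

[[64, 0], [0, 64]]

tr B = 0 and det B = −4, so the characteristic polynomial is λ² − (0)λ + (−4) with roots 2 and −2.
Eigenvectors give P = [[3, −2], [−1, 1]] with P⁻¹ = [[1, 2], [1, 3]], and B = P·diag(2, −2)·P⁻¹.
Then B⁶ = P·diag(64, 64)·P⁻¹ = [[192, −128], [−64, 64]] · [[1, 2], [1, 3]] = [[64, 0], [0, 64]].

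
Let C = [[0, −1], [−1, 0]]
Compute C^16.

[[1, 0], [0, 1]]

C² = I (check: tr C = 0 and det C = −1), so C^16 = I since 16 is even.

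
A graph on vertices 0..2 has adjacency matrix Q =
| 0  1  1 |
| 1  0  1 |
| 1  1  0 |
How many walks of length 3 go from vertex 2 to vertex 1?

The number of length-3 walks from vertex 2 to vertex 1 is entry (2,1) of Q^3, where Q is the adjacency matrix.
Q^2 = [[2, 1, 1], [1, 2, 1], [1, 1, 2]]
Q^3 = [[2, 3, 3], [3, 2, 3], [3, 3, 2]]

3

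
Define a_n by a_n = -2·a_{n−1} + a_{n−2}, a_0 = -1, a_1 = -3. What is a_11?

With companion matrix M = [[-2, 1], [1, 0]], [a_n, a_{n−1}]ᵀ = M·[a_{n−1}, a_{n−2}]ᵀ, so [a_11, a_10]ᵀ = M^10·[a_1, a_0]ᵀ.
M^10 = [[5741, -2378], [-2378, 985]], giving [a_11, a_10]ᵀ = [[-14845], [6149]].

-14845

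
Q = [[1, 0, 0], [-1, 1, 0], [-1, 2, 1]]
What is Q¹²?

Q = I + N where N = [[0, 0, 0], [-1, 0, 0], [-1, 2, 0]] is strictly lower-triangular, so N³ = 0.
(I + N)¹² = I + 12·N + 66·N² = [[1, 0, 0], [-12, 1, 0], [-144, 24, 1]].

[[1, 0, 0], [-12, 1, 0], [-144, 24, 1]]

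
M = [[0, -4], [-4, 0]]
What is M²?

[[16, 0], [0, 16]]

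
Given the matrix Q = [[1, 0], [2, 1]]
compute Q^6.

Q = I + N where N = [[0, 0], [2, 0]] is strictly lower-triangular, so N^2 = 0.
(I + N)^6 = I + 6·N = [[1, 0], [12, 1]].

[[1, 0], [12, 1]]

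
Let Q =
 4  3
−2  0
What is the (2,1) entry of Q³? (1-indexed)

Q² = [[10, 12], [−8, −6]]
Q³ = [[16, 30], [−20, −24]]

−20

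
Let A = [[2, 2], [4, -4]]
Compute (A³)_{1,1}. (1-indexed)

8

A² = [[12, -4], [-8, 24]]
A³ = [[8, 40], [80, -112]]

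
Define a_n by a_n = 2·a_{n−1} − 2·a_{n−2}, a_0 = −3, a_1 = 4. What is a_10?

224

With companion matrix Q = [[2, −2], [1, 0]], [a_n, a_{n−1}]ᵀ = Q·[a_{n−1}, a_{n−2}]ᵀ, so [a_10, a_9]ᵀ = Q⁹·[a_1, a_0]ᵀ.
Q⁹ = [[32, −32], [16, 0]], giving [a_10, a_9]ᵀ = [[224], [64]].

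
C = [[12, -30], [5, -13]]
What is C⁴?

[[-114, 390], [-65, 211]]

tr C = -1 and det C = -6, so the characteristic polynomial is λ² − (-1)λ + (-6) with roots 2 and -3.
Eigenvectors give P = [[3, 2], [1, 1]] with P⁻¹ = [[1, -2], [-1, 3]], and C = P·diag(2, -3)·P⁻¹.
Then C⁴ = P·diag(16, 81)·P⁻¹ = [[48, 162], [16, 81]] · [[1, -2], [-1, 3]] = [[-114, 390], [-65, 211]].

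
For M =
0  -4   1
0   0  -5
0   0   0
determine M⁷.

[[0, 0, 0], [0, 0, 0], [0, 0, 0]]

M is strictly triangular, hence nilpotent: M³ = 0, so M⁷ = 0.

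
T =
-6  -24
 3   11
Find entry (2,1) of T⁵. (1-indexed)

tr T = 5 and det T = 6, so the characteristic polynomial is λ² − (5)λ + (6) with roots 3 and 2.
Eigenvectors give P = [[-8, -3], [3, 1]] with P⁻¹ = [[1, 3], [-3, -8]], and T = P·diag(3, 2)·P⁻¹.
Then T⁵ = P·diag(243, 32)·P⁻¹ = [[-1944, -96], [729, 32]] · [[1, 3], [-3, -8]] = [[-1656, -5064], [633, 1931]].

633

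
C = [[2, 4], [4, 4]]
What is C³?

C² = [[20, 24], [24, 32]]
C³ = [[136, 176], [176, 224]]

[[136, 176], [176, 224]]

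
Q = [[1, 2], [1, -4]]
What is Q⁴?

[[27, -126], [-63, 342]]

Q² = [[3, -6], [-3, 18]]
Q³ = [[-3, 30], [15, -78]]
Q⁴ = [[27, -126], [-63, 342]]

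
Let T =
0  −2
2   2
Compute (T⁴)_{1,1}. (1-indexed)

T² = [[−4, −4], [4, 0]]
T³ = [[−8, 0], [0, −8]]
T⁴ = [[0, 16], [−16, −16]]

0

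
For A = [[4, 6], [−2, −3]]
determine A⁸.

[[4, 6], [−2, −3]]

A² = A (a projection; rank 1, trace 1), so A⁸ = A.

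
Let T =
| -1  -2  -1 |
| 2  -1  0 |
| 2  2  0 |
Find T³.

[[11, 10, 5], [-6, 7, 4], [-18, -2, -2]]

T² = [[-5, 2, 1], [-4, -3, -2], [2, -6, -2]]
T³ = [[11, 10, 5], [-6, 7, 4], [-18, -2, -2]]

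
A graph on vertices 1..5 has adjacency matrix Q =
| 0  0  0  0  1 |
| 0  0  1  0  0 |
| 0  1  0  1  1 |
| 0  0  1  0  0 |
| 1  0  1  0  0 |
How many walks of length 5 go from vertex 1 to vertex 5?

The number of length-5 walks from vertex 1 to vertex 5 is entry (1,5) of Q⁵, where Q is the adjacency matrix.
Q² = [[1, 0, 1, 0, 0], [0, 1, 0, 1, 1], [1, 0, 3, 0, 0], [0, 1, 0, 1, 1], [0, 1, 0, 1, 2]]
Q³ = [[0, 1, 0, 1, 2], [1, 0, 3, 0, 0], [0, 3, 0, 3, 4], [1, 0, 3, 0, 0], [2, 0, 4, 0, 0]]
Q⁴ = [[2, 0, 4, 0, 0], [0, 3, 0, 3, 4], [4, 0, 10, 0, 0], [0, 3, 0, 3, 4], [0, 4, 0, 4, 6]]
Q⁵ = [[0, 4, 0, 4, 6], [4, 0, 10, 0, 0], [0, 10, 0, 10, 14], [4, 0, 10, 0, 0], [6, 0, 14, 0, 0]]

6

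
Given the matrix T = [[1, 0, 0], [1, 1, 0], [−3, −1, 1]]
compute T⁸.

[[1, 0, 0], [8, 1, 0], [−52, −8, 1]]

T = I + N where N = [[0, 0, 0], [1, 0, 0], [−3, −1, 0]] is strictly lower-triangular, so N³ = 0.
(I + N)⁸ = I + 8·N + 28·N² = [[1, 0, 0], [8, 1, 0], [−52, −8, 1]].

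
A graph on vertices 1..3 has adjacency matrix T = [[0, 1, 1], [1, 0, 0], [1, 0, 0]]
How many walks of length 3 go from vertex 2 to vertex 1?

2

The number of length-3 walks from vertex 2 to vertex 1 is entry (2,1) of T³, where T is the adjacency matrix.
T² = [[2, 0, 0], [0, 1, 1], [0, 1, 1]]
T³ = [[0, 2, 2], [2, 0, 0], [2, 0, 0]]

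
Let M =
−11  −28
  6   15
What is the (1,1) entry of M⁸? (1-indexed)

tr M = 4 and det M = 3, so the characteristic polynomial is λ² − (4)λ + (3) with roots 3 and 1.
Eigenvectors give P = [[2, −7], [−1, 3]] with P⁻¹ = [[−3, −7], [−1, −2]], and M = P·diag(3, 1)·P⁻¹.
Then M⁸ = P·diag(6561, 1)·P⁻¹ = [[13122, −7], [−6561, 3]] · [[−3, −7], [−1, −2]] = [[−39359, −91840], [19680, 45921]].

−39359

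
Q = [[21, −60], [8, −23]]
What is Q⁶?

[[−3639, 10920], [−1456, 4369]]

tr Q = −2 and det Q = −3, so the characteristic polynomial is λ² − (−2)λ + (−3) with roots 1 and −3.
Eigenvectors give P = [[−3, 5], [−1, 2]] with P⁻¹ = [[−2, 5], [−1, 3]], and Q = P·diag(1, −3)·P⁻¹.
Then Q⁶ = P·diag(1, 729)·P⁻¹ = [[−3, 3645], [−1, 1458]] · [[−2, 5], [−1, 3]] = [[−3639, 10920], [−1456, 4369]].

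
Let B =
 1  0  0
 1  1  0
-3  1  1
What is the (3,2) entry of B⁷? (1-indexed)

B = I + N where N = [[0, 0, 0], [1, 0, 0], [-3, 1, 0]] is strictly lower-triangular, so N³ = 0.
(I + N)⁷ = I + 7·N + 21·N² = [[1, 0, 0], [7, 1, 0], [0, 7, 1]].

7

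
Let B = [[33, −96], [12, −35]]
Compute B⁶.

[[−5823, 17472], [−2184, 6553]]

tr B = −2 and det B = −3, so the characteristic polynomial is λ² − (−2)λ + (−3) with roots 1 and −3.
Eigenvectors give P = [[−3, −8], [−1, −3]] with P⁻¹ = [[−3, 8], [1, −3]], and B = P·diag(1, −3)·P⁻¹.
Then B⁶ = P·diag(1, 729)·P⁻¹ = [[−3, −5832], [−1, −2187]] · [[−3, 8], [1, −3]] = [[−5823, 17472], [−2184, 6553]].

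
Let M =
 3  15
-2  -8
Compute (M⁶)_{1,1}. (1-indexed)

tr M = -5 and det M = 6, so the characteristic polynomial is λ² − (-5)λ + (6) with roots -3 and -2.
Eigenvectors give P = [[-5, -3], [2, 1]] with P⁻¹ = [[1, 3], [-2, -5]], and M = P·diag(-3, -2)·P⁻¹.
Then M⁶ = P·diag(729, 64)·P⁻¹ = [[-3645, -192], [1458, 64]] · [[1, 3], [-2, -5]] = [[-3261, -9975], [1330, 4054]].

-3261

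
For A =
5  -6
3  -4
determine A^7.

[[257, -258], [129, -130]]

tr A = 1 and det A = -2, so the characteristic polynomial is λ² − (1)λ + (-2) with roots 2 and -1.
Eigenvectors give P = [[-2, -1], [-1, -1]] with P⁻¹ = [[-1, 1], [1, -2]], and A = P·diag(2, -1)·P⁻¹.
Then A^7 = P·diag(128, -1)·P⁻¹ = [[-256, 1], [-128, 1]] · [[-1, 1], [1, -2]] = [[257, -258], [129, -130]].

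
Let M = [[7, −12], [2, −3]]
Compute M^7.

[[6559, −13116], [2186, −4371]]

tr M = 4 and det M = 3, so the characteristic polynomial is λ² − (4)λ + (3) with roots 1 and 3.
Eigenvectors give P = [[−2, 3], [−1, 1]] with P⁻¹ = [[1, −3], [1, −2]], and M = P·diag(1, 3)·P⁻¹.
Then M^7 = P·diag(1, 2187)·P⁻¹ = [[−2, 6561], [−1, 2187]] · [[1, −3], [1, −2]] = [[6559, −13116], [2186, −4371]].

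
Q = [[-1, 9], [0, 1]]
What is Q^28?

Q² = I (check: tr Q = 0 and det Q = -1), so Q^28 = I since 28 is even.

[[1, 0], [0, 1]]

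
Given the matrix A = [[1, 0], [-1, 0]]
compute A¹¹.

[[1, 0], [-1, 0]]

A² = A (a projection; rank 1, trace 1), so A¹¹ = A.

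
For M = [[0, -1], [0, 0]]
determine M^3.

[[0, 0], [0, 0]]

M is strictly triangular, hence nilpotent: M^2 = 0, so M^3 = 0.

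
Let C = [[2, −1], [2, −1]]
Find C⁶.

C² = C (a projection; rank 1, trace 1), so C⁶ = C.

[[2, −1], [2, −1]]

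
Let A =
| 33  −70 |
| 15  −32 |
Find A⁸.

[[44391, −88270], [18915, −37574]]

tr A = 1 and det A = −6, so the characteristic polynomial is λ² − (1)λ + (−6) with roots 3 and −2.
Eigenvectors give P = [[7, −2], [3, −1]] with P⁻¹ = [[1, −2], [3, −7]], and A = P·diag(3, −2)·P⁻¹.
Then A⁸ = P·diag(6561, 256)·P⁻¹ = [[45927, −512], [19683, −256]] · [[1, −2], [3, −7]] = [[44391, −88270], [18915, −37574]].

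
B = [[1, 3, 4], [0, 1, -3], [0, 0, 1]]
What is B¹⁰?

[[1, 30, -365], [0, 1, -30], [0, 0, 1]]

B = I + N where N = [[0, 3, 4], [0, 0, -3], [0, 0, 0]] is strictly upper-triangular, so N³ = 0.
(I + N)¹⁰ = I + 10·N + 45·N² = [[1, 30, -365], [0, 1, -30], [0, 0, 1]].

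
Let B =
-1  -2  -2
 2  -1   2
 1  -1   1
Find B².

[[-5, 6, -4], [-2, -5, -4], [-2, -2, -3]]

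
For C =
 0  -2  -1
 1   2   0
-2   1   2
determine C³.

[[-1, -12, -4], [4, -1, -4], [-4, 28, 15]]

C² = [[0, -5, -2], [2, 2, -1], [-3, 8, 6]]
C³ = [[-1, -12, -4], [4, -1, -4], [-4, 28, 15]]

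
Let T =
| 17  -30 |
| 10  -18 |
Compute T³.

tr T = -1 and det T = -6, so the characteristic polynomial is λ² − (-1)λ + (-6) with roots -3 and 2.
Eigenvectors give P = [[-3, 2], [-2, 1]] with P⁻¹ = [[1, -2], [2, -3]], and T = P·diag(-3, 2)·P⁻¹.
Then T³ = P·diag(-27, 8)·P⁻¹ = [[81, 16], [54, 8]] · [[1, -2], [2, -3]] = [[113, -210], [70, -132]].

[[113, -210], [70, -132]]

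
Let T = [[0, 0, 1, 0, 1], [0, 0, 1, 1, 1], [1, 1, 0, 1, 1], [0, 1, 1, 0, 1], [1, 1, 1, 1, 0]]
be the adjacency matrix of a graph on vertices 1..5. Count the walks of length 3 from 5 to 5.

The number of length-3 walks from vertex 5 to vertex 5 is entry (5,5) of T³, where T is the adjacency matrix.
T² = [[2, 2, 1, 2, 1], [2, 3, 2, 2, 2], [1, 2, 4, 2, 3], [2, 2, 2, 3, 2], [1, 2, 3, 2, 4]]
T³ = [[2, 4, 7, 4, 7], [4, 6, 9, 7, 9], [7, 9, 8, 9, 9], [4, 7, 9, 6, 9], [7, 9, 9, 9, 8]]

8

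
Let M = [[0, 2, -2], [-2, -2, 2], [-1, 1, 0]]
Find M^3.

[[8, 12, -8], [-4, 0, 0], [4, 8, -4]]

M^2 = [[-2, -6, 4], [2, 2, 0], [-2, -4, 4]]
M^3 = [[8, 12, -8], [-4, 0, 0], [4, 8, -4]]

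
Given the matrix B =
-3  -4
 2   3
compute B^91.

[[-3, -4], [2, 3]]

B² = I (check: tr B = 0 and det B = -1), so B^91 = B since 91 is odd.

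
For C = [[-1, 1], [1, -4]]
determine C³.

[[-7, 22], [22, -73]]

C² = [[2, -5], [-5, 17]]
C³ = [[-7, 22], [22, -73]]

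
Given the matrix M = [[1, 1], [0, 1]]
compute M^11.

M = I + N where N = [[0, 1], [0, 0]] is strictly upper-triangular, so N^2 = 0.
(I + N)^11 = I + 11·N = [[1, 11], [0, 1]].

[[1, 11], [0, 1]]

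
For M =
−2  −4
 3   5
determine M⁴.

tr M = 3 and det M = 2, so the characteristic polynomial is λ² − (3)λ + (2) with roots 1 and 2.
Eigenvectors give P = [[4, 1], [−3, −1]] with P⁻¹ = [[1, 1], [−3, −4]], and M = P·diag(1, 2)·P⁻¹.
Then M⁴ = P·diag(1, 16)·P⁻¹ = [[4, 16], [−3, −16]] · [[1, 1], [−3, −4]] = [[−44, −60], [45, 61]].

[[−44, −60], [45, 61]]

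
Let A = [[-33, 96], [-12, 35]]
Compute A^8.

tr A = 2 and det A = -3, so the characteristic polynomial is λ² − (2)λ + (-3) with roots -1 and 3.
Eigenvectors give P = [[3, 8], [1, 3]] with P⁻¹ = [[3, -8], [-1, 3]], and A = P·diag(-1, 3)·P⁻¹.
Then A^8 = P·diag(1, 6561)·P⁻¹ = [[3, 52488], [1, 19683]] · [[3, -8], [-1, 3]] = [[-52479, 157440], [-19680, 59041]].

[[-52479, 157440], [-19680, 59041]]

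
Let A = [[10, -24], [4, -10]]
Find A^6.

tr A = 0 and det A = -4, so the characteristic polynomial is λ² − (0)λ + (-4) with roots 2 and -2.
Eigenvectors give P = [[3, 2], [1, 1]] with P⁻¹ = [[1, -2], [-1, 3]], and A = P·diag(2, -2)·P⁻¹.
Then A^6 = P·diag(64, 64)·P⁻¹ = [[192, 128], [64, 64]] · [[1, -2], [-1, 3]] = [[64, 0], [0, 64]].

[[64, 0], [0, 64]]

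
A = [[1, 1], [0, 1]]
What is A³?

[[1, 3], [0, 1]]

A = I + N where N = [[0, 1], [0, 0]] is strictly upper-triangular, so N² = 0.
(I + N)³ = I + 3·N = [[1, 3], [0, 1]].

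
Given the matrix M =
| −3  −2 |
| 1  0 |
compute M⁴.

[[31, 30], [−15, −14]]

tr M = −3 and det M = 2, so the characteristic polynomial is λ² − (−3)λ + (2) with roots −2 and −1.
Eigenvectors give P = [[2, 1], [−1, −1]] with P⁻¹ = [[1, 1], [−1, −2]], and M = P·diag(−2, −1)·P⁻¹.
Then M⁴ = P·diag(16, 1)·P⁻¹ = [[32, 1], [−16, −1]] · [[1, 1], [−1, −2]] = [[31, 30], [−15, −14]].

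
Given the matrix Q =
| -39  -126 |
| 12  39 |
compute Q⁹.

tr Q = 0 and det Q = -9, so the characteristic polynomial is λ² − (0)λ + (-9) with roots -3 and 3.
Eigenvectors give P = [[7, -3], [-2, 1]] with P⁻¹ = [[1, 3], [2, 7]], and Q = P·diag(-3, 3)·P⁻¹.
Then Q⁹ = P·diag(-19683, 19683)·P⁻¹ = [[-137781, -59049], [39366, 19683]] · [[1, 3], [2, 7]] = [[-255879, -826686], [78732, 255879]].

[[-255879, -826686], [78732, 255879]]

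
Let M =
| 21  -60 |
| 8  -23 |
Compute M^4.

tr M = -2 and det M = -3, so the characteristic polynomial is λ² − (-2)λ + (-3) with roots -3 and 1.
Eigenvectors give P = [[-5, 3], [-2, 1]] with P⁻¹ = [[1, -3], [2, -5]], and M = P·diag(-3, 1)·P⁻¹.
Then M^4 = P·diag(81, 1)·P⁻¹ = [[-405, 3], [-162, 1]] · [[1, -3], [2, -5]] = [[-399, 1200], [-160, 481]].

[[-399, 1200], [-160, 481]]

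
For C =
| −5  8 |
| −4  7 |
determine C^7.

tr C = 2 and det C = −3, so the characteristic polynomial is λ² − (2)λ + (−3) with roots 3 and −1.
Eigenvectors give P = [[1, 2], [1, 1]] with P⁻¹ = [[−1, 2], [1, −1]], and C = P·diag(3, −1)·P⁻¹.
Then C^7 = P·diag(2187, −1)·P⁻¹ = [[2187, −2], [2187, −1]] · [[−1, 2], [1, −1]] = [[−2189, 4376], [−2188, 4375]].

[[−2189, 4376], [−2188, 4375]]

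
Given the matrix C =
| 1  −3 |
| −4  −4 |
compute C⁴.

[[277, 369], [492, 892]]

C² = [[13, 9], [12, 28]]
C³ = [[−23, −75], [−100, −148]]
C⁴ = [[277, 369], [492, 892]]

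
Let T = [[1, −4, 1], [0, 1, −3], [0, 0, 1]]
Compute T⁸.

[[1, −32, 344], [0, 1, −24], [0, 0, 1]]

T = I + N where N = [[0, −4, 1], [0, 0, −3], [0, 0, 0]] is strictly upper-triangular, so N³ = 0.
(I + N)⁸ = I + 8·N + 28·N² = [[1, −32, 344], [0, 1, −24], [0, 0, 1]].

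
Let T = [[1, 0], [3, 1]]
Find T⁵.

T = I + N where N = [[0, 0], [3, 0]] is strictly lower-triangular, so N² = 0.
(I + N)⁵ = I + 5·N = [[1, 0], [15, 1]].

[[1, 0], [15, 1]]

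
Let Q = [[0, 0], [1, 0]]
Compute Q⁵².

[[0, 0], [0, 0]]

Q is strictly triangular, hence nilpotent: Q² = 0, so Q⁵² = 0.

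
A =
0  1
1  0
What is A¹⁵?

[[0, 1], [1, 0]]

A² = I (check: tr A = 0 and det A = −1), so A¹⁵ = A since 15 is odd.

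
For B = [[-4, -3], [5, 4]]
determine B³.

B² = I (check: tr B = 0 and det B = -1), so B³ = B since 3 is odd.

[[-4, -3], [5, 4]]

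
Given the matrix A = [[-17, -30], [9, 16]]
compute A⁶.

tr A = -1 and det A = -2, so the characteristic polynomial is λ² − (-1)λ + (-2) with roots 1 and -2.
Eigenvectors give P = [[-5, -2], [3, 1]] with P⁻¹ = [[1, 2], [-3, -5]], and A = P·diag(1, -2)·P⁻¹.
Then A⁶ = P·diag(1, 64)·P⁻¹ = [[-5, -128], [3, 64]] · [[1, 2], [-3, -5]] = [[379, 630], [-189, -314]].

[[379, 630], [-189, -314]]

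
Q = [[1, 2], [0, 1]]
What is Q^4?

[[1, 8], [0, 1]]

Q = I + N where N = [[0, 2], [0, 0]] is strictly upper-triangular, so N^2 = 0.
(I + N)^4 = I + 4·N = [[1, 8], [0, 1]].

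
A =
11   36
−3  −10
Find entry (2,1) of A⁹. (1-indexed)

−513

tr A = 1 and det A = −2, so the characteristic polynomial is λ² − (1)λ + (−2) with roots 2 and −1.
Eigenvectors give P = [[4, −3], [−1, 1]] with P⁻¹ = [[1, 3], [1, 4]], and A = P·diag(2, −1)·P⁻¹.
Then A⁹ = P·diag(512, −1)·P⁻¹ = [[2048, 3], [−512, −1]] · [[1, 3], [1, 4]] = [[2051, 6156], [−513, −1540]].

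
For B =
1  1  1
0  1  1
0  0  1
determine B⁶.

B = I + N where N = [[0, 1, 1], [0, 0, 1], [0, 0, 0]] is strictly upper-triangular, so N³ = 0.
(I + N)⁶ = I + 6·N + 15·N² = [[1, 6, 21], [0, 1, 6], [0, 0, 1]].

[[1, 6, 21], [0, 1, 6], [0, 0, 1]]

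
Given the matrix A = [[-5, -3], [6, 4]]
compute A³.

[[-17, -9], [18, 10]]

tr A = -1 and det A = -2, so the characteristic polynomial is λ² − (-1)λ + (-2) with roots -2 and 1.
Eigenvectors give P = [[-1, 1], [1, -2]] with P⁻¹ = [[-2, -1], [-1, -1]], and A = P·diag(-2, 1)·P⁻¹.
Then A³ = P·diag(-8, 1)·P⁻¹ = [[8, 1], [-8, -2]] · [[-2, -1], [-1, -1]] = [[-17, -9], [18, 10]].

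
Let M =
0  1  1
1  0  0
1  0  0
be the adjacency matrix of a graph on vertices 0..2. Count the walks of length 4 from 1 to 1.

The number of length-4 walks from vertex 1 to vertex 1 is entry (1,1) of M^4, where M is the adjacency matrix.
M^2 = [[2, 0, 0], [0, 1, 1], [0, 1, 1]]
M^3 = [[0, 2, 2], [2, 0, 0], [2, 0, 0]]
M^4 = [[4, 0, 0], [0, 2, 2], [0, 2, 2]]

2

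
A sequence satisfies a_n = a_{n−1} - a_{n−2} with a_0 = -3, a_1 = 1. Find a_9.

3

With companion matrix Q = [[1, -1], [1, 0]], [a_n, a_{n−1}]ᵀ = Q·[a_{n−1}, a_{n−2}]ᵀ, so [a_9, a_8]ᵀ = Q^8·[a_1, a_0]ᵀ.
Q^8 = [[0, -1], [1, -1]], giving [a_9, a_8]ᵀ = [[3], [4]].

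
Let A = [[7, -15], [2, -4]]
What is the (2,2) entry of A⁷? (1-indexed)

-634

tr A = 3 and det A = 2, so the characteristic polynomial is λ² − (3)λ + (2) with roots 1 and 2.
Eigenvectors give P = [[-5, 3], [-2, 1]] with P⁻¹ = [[1, -3], [2, -5]], and A = P·diag(1, 2)·P⁻¹.
Then A⁷ = P·diag(1, 128)·P⁻¹ = [[-5, 384], [-2, 128]] · [[1, -3], [2, -5]] = [[763, -1905], [254, -634]].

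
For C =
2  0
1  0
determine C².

[[4, 0], [2, 0]]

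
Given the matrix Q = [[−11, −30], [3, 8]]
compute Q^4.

tr Q = −3 and det Q = 2, so the characteristic polynomial is λ² − (−3)λ + (2) with roots −2 and −1.
Eigenvectors give P = [[10, −3], [−3, 1]] with P⁻¹ = [[1, 3], [3, 10]], and Q = P·diag(−2, −1)·P⁻¹.
Then Q^4 = P·diag(16, 1)·P⁻¹ = [[160, −3], [−48, 1]] · [[1, 3], [3, 10]] = [[151, 450], [−45, −134]].

[[151, 450], [−45, −134]]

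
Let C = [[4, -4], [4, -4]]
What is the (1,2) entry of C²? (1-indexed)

0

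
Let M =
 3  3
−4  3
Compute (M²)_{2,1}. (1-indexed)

−24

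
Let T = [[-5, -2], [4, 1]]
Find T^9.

tr T = -4 and det T = 3, so the characteristic polynomial is λ² − (-4)λ + (3) with roots -1 and -3.
Eigenvectors give P = [[-1, -1], [2, 1]] with P⁻¹ = [[1, 1], [-2, -1]], and T = P·diag(-1, -3)·P⁻¹.
Then T^9 = P·diag(-1, -19683)·P⁻¹ = [[1, 19683], [-2, -19683]] · [[1, 1], [-2, -1]] = [[-39365, -19682], [39364, 19681]].

[[-39365, -19682], [39364, 19681]]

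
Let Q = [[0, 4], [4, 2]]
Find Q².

[[16, 8], [8, 20]]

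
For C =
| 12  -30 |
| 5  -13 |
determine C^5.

tr C = -1 and det C = -6, so the characteristic polynomial is λ² − (-1)λ + (-6) with roots -3 and 2.
Eigenvectors give P = [[2, 3], [1, 1]] with P⁻¹ = [[-1, 3], [1, -2]], and C = P·diag(-3, 2)·P⁻¹.
Then C^5 = P·diag(-243, 32)·P⁻¹ = [[-486, 96], [-243, 32]] · [[-1, 3], [1, -2]] = [[582, -1650], [275, -793]].

[[582, -1650], [275, -793]]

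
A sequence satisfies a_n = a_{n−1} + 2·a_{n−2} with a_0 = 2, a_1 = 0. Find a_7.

84

With companion matrix B = [[1, 2], [1, 0]], [a_n, a_{n−1}]ᵀ = B·[a_{n−1}, a_{n−2}]ᵀ, so [a_7, a_6]ᵀ = B⁶·[a_1, a_0]ᵀ.
B⁶ = [[43, 42], [21, 22]], giving [a_7, a_6]ᵀ = [[84], [44]].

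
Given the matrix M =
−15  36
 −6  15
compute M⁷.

[[−10935, 26244], [−4374, 10935]]

tr M = 0 and det M = −9, so the characteristic polynomial is λ² − (0)λ + (−9) with roots 3 and −3.
Eigenvectors give P = [[2, 3], [1, 1]] with P⁻¹ = [[−1, 3], [1, −2]], and M = P·diag(3, −3)·P⁻¹.
Then M⁷ = P·diag(2187, −2187)·P⁻¹ = [[4374, −6561], [2187, −2187]] · [[−1, 3], [1, −2]] = [[−10935, 26244], [−4374, 10935]].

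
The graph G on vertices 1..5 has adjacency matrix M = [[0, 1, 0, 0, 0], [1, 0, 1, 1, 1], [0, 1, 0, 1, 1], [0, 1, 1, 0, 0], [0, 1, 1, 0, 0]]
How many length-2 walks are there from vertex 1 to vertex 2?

0

The number of length-2 walks from vertex 1 to vertex 2 is entry (1,2) of M^2, where M is the adjacency matrix.
M^2 = [[1, 0, 1, 1, 1], [0, 4, 2, 1, 1], [1, 2, 3, 1, 1], [1, 1, 1, 2, 2], [1, 1, 1, 2, 2]]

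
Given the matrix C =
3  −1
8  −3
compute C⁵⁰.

[[1, 0], [0, 1]]

C² = I (check: tr C = 0 and det C = −1), so C⁵⁰ = I since 50 is even.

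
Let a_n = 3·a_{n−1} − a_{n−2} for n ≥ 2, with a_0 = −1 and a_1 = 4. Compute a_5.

241

With companion matrix C = [[3, −1], [1, 0]], [a_n, a_{n−1}]ᵀ = C·[a_{n−1}, a_{n−2}]ᵀ, so [a_5, a_4]ᵀ = C^4·[a_1, a_0]ᵀ.
C^4 = [[55, −21], [21, −8]], giving [a_5, a_4]ᵀ = [[241], [92]].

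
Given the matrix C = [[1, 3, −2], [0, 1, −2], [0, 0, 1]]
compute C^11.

[[1, 33, −352], [0, 1, −22], [0, 0, 1]]

C = I + N where N = [[0, 3, −2], [0, 0, −2], [0, 0, 0]] is strictly upper-triangular, so N^3 = 0.
(I + N)^11 = I + 11·N + 55·N^2 = [[1, 33, −352], [0, 1, −22], [0, 0, 1]].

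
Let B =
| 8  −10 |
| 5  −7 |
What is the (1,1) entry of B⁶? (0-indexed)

−601

tr B = 1 and det B = −6, so the characteristic polynomial is λ² − (1)λ + (−6) with roots 3 and −2.
Eigenvectors give P = [[2, 1], [1, 1]] with P⁻¹ = [[1, −1], [−1, 2]], and B = P·diag(3, −2)·P⁻¹.
Then B⁶ = P·diag(729, 64)·P⁻¹ = [[1458, 64], [729, 64]] · [[1, −1], [−1, 2]] = [[1394, −1330], [665, −601]].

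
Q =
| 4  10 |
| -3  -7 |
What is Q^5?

tr Q = -3 and det Q = 2, so the characteristic polynomial is λ² − (-3)λ + (2) with roots -2 and -1.
Eigenvectors give P = [[-5, -2], [3, 1]] with P⁻¹ = [[1, 2], [-3, -5]], and Q = P·diag(-2, -1)·P⁻¹.
Then Q^5 = P·diag(-32, -1)·P⁻¹ = [[160, 2], [-96, -1]] · [[1, 2], [-3, -5]] = [[154, 310], [-93, -187]].

[[154, 310], [-93, -187]]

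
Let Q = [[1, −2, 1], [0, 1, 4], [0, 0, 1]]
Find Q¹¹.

[[1, −22, −429], [0, 1, 44], [0, 0, 1]]

Q = I + N where N = [[0, −2, 1], [0, 0, 4], [0, 0, 0]] is strictly upper-triangular, so N³ = 0.
(I + N)¹¹ = I + 11·N + 55·N² = [[1, −22, −429], [0, 1, 44], [0, 0, 1]].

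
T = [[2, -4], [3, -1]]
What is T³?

[[-28, 36], [-27, -1]]

T² = [[-8, -4], [3, -11]]
T³ = [[-28, 36], [-27, -1]]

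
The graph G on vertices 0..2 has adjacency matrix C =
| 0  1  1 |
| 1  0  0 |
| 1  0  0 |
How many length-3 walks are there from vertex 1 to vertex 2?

The number of length-3 walks from vertex 1 to vertex 2 is entry (1,2) of C³, where C is the adjacency matrix.
C² = [[2, 0, 0], [0, 1, 1], [0, 1, 1]]
C³ = [[0, 2, 2], [2, 0, 0], [2, 0, 0]]

0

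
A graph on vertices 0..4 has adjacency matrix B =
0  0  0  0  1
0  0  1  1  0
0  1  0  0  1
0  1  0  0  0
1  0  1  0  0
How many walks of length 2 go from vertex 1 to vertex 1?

2

The number of length-2 walks from vertex 1 to vertex 1 is entry (1,1) of B², where B is the adjacency matrix.
B² = [[1, 0, 1, 0, 0], [0, 2, 0, 0, 1], [1, 0, 2, 1, 0], [0, 0, 1, 1, 0], [0, 1, 0, 0, 2]]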